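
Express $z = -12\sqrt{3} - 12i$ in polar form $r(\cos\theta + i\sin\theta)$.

r = |z| = sqrt(a^2 + b^2) = sqrt((-12*sqrt(3))^2 + (-12)^2) = sqrt(432 + 144) = sqrt(576) = 24
θ = arctan(b/a) = arctan(-12/-20.7846) (quadrant-adjusted) = 210°
z = 24(cos 210° + i sin 210°)


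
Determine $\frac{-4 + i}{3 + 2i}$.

Multiply numerator and denominator by conjugate (3 - 2i):
= (-4 + i)(3 - 2i) / (3^2 + 2^2)
= (-10 + 11i) / 13
= -10/13 + (11/13)i


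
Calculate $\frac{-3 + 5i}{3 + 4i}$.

Multiply numerator and denominator by conjugate (3 - 4i):
= (-3 + 5i)(3 - 4i) / (3^2 + 4^2)
= (11 + 27i) / 25
= 11/25 + (27/25)i


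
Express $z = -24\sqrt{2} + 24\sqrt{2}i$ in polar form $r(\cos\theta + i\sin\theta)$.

r = |z| = sqrt(a^2 + b^2) = sqrt((-24*sqrt(2))^2 + (24*sqrt(2))^2) = sqrt(1152 + 1152) = sqrt(2304) = 48
θ = arctan(b/a) = arctan(33.9411/-33.9411) (quadrant-adjusted) = 135°
z = 48(cos 135° + i sin 135°)


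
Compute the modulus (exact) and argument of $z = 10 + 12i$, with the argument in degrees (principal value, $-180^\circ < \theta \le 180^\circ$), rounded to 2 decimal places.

|z| = sqrt(10^2 + 12^2) = sqrt(244)
arg(z) = arctan(b/a) = arctan(12/10) (quadrant-adjusted) = 50.19°


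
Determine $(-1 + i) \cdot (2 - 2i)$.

(a1*a2 - b1*b2) + (a1*b2 + b1*a2)i
= (-2 - (-2)) + (2 + 2)i
= 4i


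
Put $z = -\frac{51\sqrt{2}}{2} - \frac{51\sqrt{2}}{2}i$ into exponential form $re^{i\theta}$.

r = |z| = sqrt((-51*sqrt(2)/2)^2 + (-51*sqrt(2)/2)^2) = sqrt(2601/2 + 2601/2) = sqrt(2601) = 51
θ = arctan(b/a) = arctan(-36.0624/-36.0624) (quadrant-adjusted) = -135° = -3π/4
z = 51e^(-i*3π/4)


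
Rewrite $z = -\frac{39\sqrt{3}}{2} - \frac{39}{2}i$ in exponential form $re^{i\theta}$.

r = |z| = sqrt((-39*sqrt(3)/2)^2 + (-39/2)^2) = sqrt(4563/4 + 1521/4) = sqrt(1521) = 39
θ = arctan(b/a) = arctan(-19.5/-33.775) (quadrant-adjusted) = 210° = 7π/6
z = 39e^(i*7π/6)


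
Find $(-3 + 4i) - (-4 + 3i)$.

(-3 - (-4)) + (4 - 3)i = 1 + i


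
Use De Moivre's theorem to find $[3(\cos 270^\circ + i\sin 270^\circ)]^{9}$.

By De Moivre: z^n = r^n(cos(nθ) + i sin(nθ))
= 3^9(cos(9*270°) + i sin(9*270°))
= 19683(cos 270° + i sin 270°)
= -19683i


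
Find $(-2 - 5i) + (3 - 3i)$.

(-2 + 3) + (-5 + (-3))i = 1 - 8i


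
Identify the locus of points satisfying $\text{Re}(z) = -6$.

Re(z) = x where z = x + yi; the equation x = -6 is satisfied by all points with that x-coordinate
Locus: Vertical line x = -6


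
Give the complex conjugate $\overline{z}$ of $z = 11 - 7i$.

If z = a + bi, then conjugate(z) = a - bi
conjugate(11 - 7i) = 11 + 7i


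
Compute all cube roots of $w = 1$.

|w| = 1, arg(w) = 0°
Root modulus = 1^(1/3) = 1
Root arguments: θ_k = (0° + 360°k)/3 for k = 0, 1, ..., 2
Roots: 1, -1/2 + (sqrt(3)/2)i, -1/2 - (sqrt(3)/2)i


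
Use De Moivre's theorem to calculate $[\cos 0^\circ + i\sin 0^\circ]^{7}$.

By De Moivre: z^n = r^n(cos(nθ) + i sin(nθ))
= 1^7(cos(7*0°) + i sin(7*0°))
= 1(cos 0° + i sin 0°)
= 1


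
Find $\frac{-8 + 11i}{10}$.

Divisor is real, so divide each part by 10:
= -4/5 + (11/10)i


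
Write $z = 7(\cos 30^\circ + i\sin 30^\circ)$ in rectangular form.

a = r cos θ = 7 * sqrt(3)/2 = 7*sqrt(3)/2
b = r sin θ = 7 * 1/2 = 7/2
z = 7*sqrt(3)/2 + (7/2)i


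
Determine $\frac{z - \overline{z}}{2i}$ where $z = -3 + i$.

z - conjugate(z) = 2bi
(z - conjugate(z))/(2i) = 2bi/(2i) = b = 1


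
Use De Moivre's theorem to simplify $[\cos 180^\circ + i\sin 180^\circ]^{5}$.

By De Moivre: z^n = r^n(cos(nθ) + i sin(nθ))
= 1^5(cos(5*180°) + i sin(5*180°))
= 1(cos 180° + i sin 180°)
= -1


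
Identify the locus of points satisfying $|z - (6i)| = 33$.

|z - z0| = r describes a circle centered at z0 with radius r
Here z0 = 6i and r = 33
Locus: Circle centered at (0, 6) with radius 33


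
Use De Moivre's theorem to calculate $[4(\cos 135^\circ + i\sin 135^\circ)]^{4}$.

By De Moivre: z^n = r^n(cos(nθ) + i sin(nθ))
= 4^4(cos(4*135°) + i sin(4*135°))
= 256(cos 180° + i sin 180°)
= -256


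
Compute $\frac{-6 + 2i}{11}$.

Divisor is real, so divide each part by 11:
= -6/11 + (2/11)i


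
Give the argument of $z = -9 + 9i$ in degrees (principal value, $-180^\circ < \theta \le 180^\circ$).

θ = arctan(b/a) = arctan(9/-9) (quadrant-adjusted) = 135°


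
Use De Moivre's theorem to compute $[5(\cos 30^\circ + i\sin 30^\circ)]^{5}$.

By De Moivre: z^n = r^n(cos(nθ) + i sin(nθ))
= 5^5(cos(5*30°) + i sin(5*30°))
= 3125(cos 150° + i sin 150°)
= -3125*sqrt(3)/2 + (3125/2)i


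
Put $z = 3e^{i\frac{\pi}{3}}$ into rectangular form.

a = r cos θ = 3 * 1/2 = 3/2
b = r sin θ = 3 * sqrt(3)/2 = 3*sqrt(3)/2
z = 3/2 + (3*sqrt(3)/2)i


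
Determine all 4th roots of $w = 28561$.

|w| = 28561, arg(w) = 0°
Root modulus = 28561^(1/4) = 13
Root arguments: θ_k = (0° + 360°k)/4 for k = 0, 1, ..., 3
Roots: 13, 13i, -13, -13i


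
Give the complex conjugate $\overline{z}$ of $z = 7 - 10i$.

If z = a + bi, then conjugate(z) = a - bi
conjugate(7 - 10i) = 7 + 10i


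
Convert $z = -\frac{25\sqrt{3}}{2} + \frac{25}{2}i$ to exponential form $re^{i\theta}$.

r = |z| = sqrt((-25*sqrt(3)/2)^2 + (25/2)^2) = sqrt(1875/4 + 625/4) = sqrt(625) = 25
θ = arctan(b/a) = arctan(12.5/-21.6506) (quadrant-adjusted) = 150° = 5π/6
z = 25e^(i*5π/6)


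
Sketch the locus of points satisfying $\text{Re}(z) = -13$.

Re(z) = x where z = x + yi; the equation x = -13 is satisfied by all points with that x-coordinate
Locus: Vertical line x = -13


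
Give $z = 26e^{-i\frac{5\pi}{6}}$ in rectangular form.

a = r cos θ = 26 * -sqrt(3)/2 = -13*sqrt(3)
b = r sin θ = 26 * -1/2 = -13
z = -13*sqrt(3) - 13i


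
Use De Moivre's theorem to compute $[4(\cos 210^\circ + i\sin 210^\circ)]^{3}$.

By De Moivre: z^n = r^n(cos(nθ) + i sin(nθ))
= 4^3(cos(3*210°) + i sin(3*210°))
= 64(cos 270° + i sin 270°)
= -64i


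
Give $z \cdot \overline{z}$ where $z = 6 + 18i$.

z * conjugate(z) = |z|^2 = a^2 + b^2
= 6^2 + 18^2 = 360


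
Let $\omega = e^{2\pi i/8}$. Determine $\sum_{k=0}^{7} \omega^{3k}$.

Let ζ = ω^3 = e^(2πi·3/8). Since 8 ∤ 3, ζ ≠ 1.
Sum = Σ_{k=0}^{7} ζ^k = (ζ^8 - 1)/(ζ - 1) = (ω^{3·8} - 1)/(ζ - 1) = (1 - 1)/(ζ - 1) = 0


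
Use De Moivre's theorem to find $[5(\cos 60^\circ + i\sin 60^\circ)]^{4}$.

By De Moivre: z^n = r^n(cos(nθ) + i sin(nθ))
= 5^4(cos(4*60°) + i sin(4*60°))
= 625(cos 240° + i sin 240°)
= -625/2 - (625*sqrt(3)/2)i


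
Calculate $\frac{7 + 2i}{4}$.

Divisor is real, so divide each part by 4:
= 7/4 + (1/2)i


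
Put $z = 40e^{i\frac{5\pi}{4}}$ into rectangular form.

a = r cos θ = 40 * -sqrt(2)/2 = -20*sqrt(2)
b = r sin θ = 40 * -sqrt(2)/2 = -20*sqrt(2)
z = -20*sqrt(2) - 20*sqrt(2)i


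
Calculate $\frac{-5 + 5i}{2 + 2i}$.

Multiply numerator and denominator by conjugate (2 - 2i):
= (-5 + 5i)(2 - 2i) / (2^2 + 2^2)
= (20i) / 8
Divide through by 4: (5i) / 2
= 0 + (5/2)i


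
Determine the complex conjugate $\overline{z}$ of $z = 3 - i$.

If z = a + bi, then conjugate(z) = a - bi
conjugate(3 - i) = 3 + i


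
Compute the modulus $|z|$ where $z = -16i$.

|z| = sqrt(a^2 + b^2) = sqrt(0^2 + (-16)^2) = sqrt(256) = 16


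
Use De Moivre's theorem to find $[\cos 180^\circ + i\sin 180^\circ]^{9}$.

By De Moivre: z^n = r^n(cos(nθ) + i sin(nθ))
= 1^9(cos(9*180°) + i sin(9*180°))
= 1(cos 180° + i sin 180°)
= -1


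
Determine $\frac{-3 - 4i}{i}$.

Multiply numerator and denominator by conjugate (-i):
= (-3 - 4i)(-i) / (0^2 + 1^2)
= (-4 + 3i) / 1
= -4 + 3i


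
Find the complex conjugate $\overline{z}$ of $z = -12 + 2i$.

If z = a + bi, then conjugate(z) = a - bi
conjugate(-12 + 2i) = -12 - 2i


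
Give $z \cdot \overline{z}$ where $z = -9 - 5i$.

z * conjugate(z) = |z|^2 = a^2 + b^2
= (-9)^2 + (-5)^2 = 106


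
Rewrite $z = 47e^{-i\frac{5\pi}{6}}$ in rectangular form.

a = r cos θ = 47 * -sqrt(3)/2 = -47*sqrt(3)/2
b = r sin θ = 47 * -1/2 = -47/2
z = -47*sqrt(3)/2 - (47/2)i


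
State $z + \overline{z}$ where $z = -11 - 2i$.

z + conjugate(z) = (a + bi) + (a - bi) = 2a
= 2 * (-11) = -22


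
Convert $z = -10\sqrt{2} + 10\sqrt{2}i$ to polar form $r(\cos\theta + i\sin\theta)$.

r = |z| = sqrt(a^2 + b^2) = sqrt((-10*sqrt(2))^2 + (10*sqrt(2))^2) = sqrt(200 + 200) = sqrt(400) = 20
θ = arctan(b/a) = arctan(14.1421/-14.1421) (quadrant-adjusted) = 135°
z = 20(cos 135° + i sin 135°)


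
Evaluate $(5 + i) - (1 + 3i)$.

(5 - 1) + (1 - 3)i = 4 - 2i


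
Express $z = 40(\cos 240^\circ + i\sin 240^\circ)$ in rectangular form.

a = r cos θ = 40 * -1/2 = -20
b = r sin θ = 40 * -sqrt(3)/2 = -20*sqrt(3)
z = -20 - 20*sqrt(3)i


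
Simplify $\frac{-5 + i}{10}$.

Divisor is real, so divide each part by 10:
= -1/2 + (1/10)i


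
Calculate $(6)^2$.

(a + bi)^2 = a^2 - b^2 + 2abi
= 6^2 - 0^2 + 2*6*0i
= 36


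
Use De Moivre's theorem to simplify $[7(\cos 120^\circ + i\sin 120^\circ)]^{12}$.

By De Moivre: z^n = r^n(cos(nθ) + i sin(nθ))
= 7^12(cos(12*120°) + i sin(12*120°))
= 13841287201(cos 0° + i sin 0°)
= 13841287201


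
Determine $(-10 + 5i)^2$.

(a + bi)^2 = a^2 - b^2 + 2abi
= (-10)^2 - 5^2 + 2*(-10)*5i
= 75 - 100i


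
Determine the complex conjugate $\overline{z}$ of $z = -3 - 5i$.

If z = a + bi, then conjugate(z) = a - bi
conjugate(-3 - 5i) = -3 + 5i


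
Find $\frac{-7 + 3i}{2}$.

Divisor is real, so divide each part by 2:
= -7/2 + (3/2)i


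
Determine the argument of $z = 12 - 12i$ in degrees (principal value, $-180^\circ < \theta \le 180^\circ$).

θ = arctan(b/a) = arctan(-12/12) (quadrant-adjusted) = -45°


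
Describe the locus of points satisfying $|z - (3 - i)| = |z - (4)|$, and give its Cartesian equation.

|z - z1| = |z - z2| means z is equidistant from z1 and z2,
i.e. the perpendicular bisector of the segment from (3, -1) to (4, 0) (midpoint (7/2, -1/2)).
With z = x + yi, square both sides:
(x - 3)^2 + (y - (-1))^2 = (x - 4)^2 + (y - 0)^2
The x^2 and y^2 terms cancel: 2x + 2y = 16 - 10 = 6
Simplify: x + y = 3
Locus: Perpendicular bisector of the segment from (3, -1) to (4, 0): the line x + y = 3


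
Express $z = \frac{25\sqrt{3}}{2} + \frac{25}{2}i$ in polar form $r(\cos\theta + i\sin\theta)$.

r = |z| = sqrt(a^2 + b^2) = sqrt((25*sqrt(3)/2)^2 + (25/2)^2) = sqrt(1875/4 + 625/4) = sqrt(625) = 25
θ = arctan(b/a) = arctan(12.5/21.6506) (quadrant-adjusted) = 30°
z = 25(cos 30° + i sin 30°)


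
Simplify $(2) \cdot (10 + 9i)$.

(a1*a2 - b1*b2) + (a1*b2 + b1*a2)i
= (20 - 0) + (18 + 0)i
= 20 + 18i


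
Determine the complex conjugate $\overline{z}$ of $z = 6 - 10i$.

If z = a + bi, then conjugate(z) = a - bi
conjugate(6 - 10i) = 6 + 10i


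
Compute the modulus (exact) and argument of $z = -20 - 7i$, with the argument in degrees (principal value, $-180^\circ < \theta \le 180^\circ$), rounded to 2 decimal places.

|z| = sqrt((-20)^2 + (-7)^2) = sqrt(449)
arg(z) = arctan(b/a) = arctan(-7/-20) (quadrant-adjusted) = -160.71°


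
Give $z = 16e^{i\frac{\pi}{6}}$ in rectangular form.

a = r cos θ = 16 * sqrt(3)/2 = 8*sqrt(3)
b = r sin θ = 16 * 1/2 = 8
z = 8*sqrt(3) + 8i


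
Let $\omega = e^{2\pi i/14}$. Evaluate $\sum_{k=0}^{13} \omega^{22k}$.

Let ζ = ω^22 = e^(2πi·22/14). Since 14 ∤ 22, ζ ≠ 1.
Sum = Σ_{k=0}^{13} ζ^k = (ζ^14 - 1)/(ζ - 1) = (ω^{22·14} - 1)/(ζ - 1) = (1 - 1)/(ζ - 1) = 0


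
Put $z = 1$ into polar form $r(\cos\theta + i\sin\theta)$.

r = |z| = sqrt(a^2 + b^2) = sqrt((1)^2 + (0)^2) = sqrt(1 + 0) = sqrt(1) = 1
b = 0 and a > 0, so z lies on the positive real axis: θ = 0°
z = 1(cos 0° + i sin 0°)


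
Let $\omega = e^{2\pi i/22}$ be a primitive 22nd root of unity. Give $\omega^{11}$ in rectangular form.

ω^11 = e^(2πi·11/22) = e^(i·1π)
= cos(1π) + i sin(1π)
= -1


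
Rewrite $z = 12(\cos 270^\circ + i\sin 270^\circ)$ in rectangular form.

a = r cos θ = 12 * 0 = 0
b = r sin θ = 12 * -1 = -12
z = -12i


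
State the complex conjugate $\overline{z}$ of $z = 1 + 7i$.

If z = a + bi, then conjugate(z) = a - bi
conjugate(1 + 7i) = 1 - 7i


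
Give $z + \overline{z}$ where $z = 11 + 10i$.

z + conjugate(z) = (a + bi) + (a - bi) = 2a
= 2 * 11 = 22


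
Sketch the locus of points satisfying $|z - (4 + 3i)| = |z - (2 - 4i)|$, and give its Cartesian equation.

|z - z1| = |z - z2| means z is equidistant from z1 and z2,
i.e. the perpendicular bisector of the segment from (4, 3) to (2, -4) (midpoint (3, -1/2)).
With z = x + yi, square both sides:
(x - 4)^2 + (y - 3)^2 = (x - 2)^2 + (y - (-4))^2
The x^2 and y^2 terms cancel: -4x + (-14)y = 20 - 25 = -5
Simplify: 4x + 14y = 5
Locus: Perpendicular bisector of the segment from (4, 3) to (2, -4): the line 4x + 14y = 5


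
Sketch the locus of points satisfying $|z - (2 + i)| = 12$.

|z - z0| = r describes a circle centered at z0 with radius r
Here z0 = 2 + i and r = 12
Locus: Circle centered at (2, 1) with radius 12


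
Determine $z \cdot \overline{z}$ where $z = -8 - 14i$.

z * conjugate(z) = |z|^2 = a^2 + b^2
= (-8)^2 + (-14)^2 = 260


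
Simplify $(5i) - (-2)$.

(0 - (-2)) + (5 - 0)i = 2 + 5i


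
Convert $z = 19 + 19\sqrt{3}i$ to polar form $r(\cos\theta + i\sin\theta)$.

r = |z| = sqrt(a^2 + b^2) = sqrt((19)^2 + (19*sqrt(3))^2) = sqrt(361 + 1083) = sqrt(1444) = 38
θ = arctan(b/a) = arctan(32.909/19) (quadrant-adjusted) = 60°
z = 38(cos 60° + i sin 60°)


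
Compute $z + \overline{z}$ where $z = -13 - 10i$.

z + conjugate(z) = (a + bi) + (a - bi) = 2a
= 2 * (-13) = -26


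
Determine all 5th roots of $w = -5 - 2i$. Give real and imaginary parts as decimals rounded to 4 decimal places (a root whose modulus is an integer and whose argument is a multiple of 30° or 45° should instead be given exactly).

|w| = sqrt(29) ≈ 5.385165, arg(w) ≈ 201.801409°
Root modulus = sqrt(29)^(1/5) ≈ 1.400360
Root arguments: θ_k = (arg(w) + 360°k)/5 for k = 0, 1, ..., 4
Compute each root as (root modulus)(cos θ_k + i sin θ_k) using full-precision intermediates, then round to 4 decimal places.
Roots: 1.0671 + 0.9069i, -0.5327 + 1.2951i, -1.3963 - 0.1065i, -0.3302 - 1.3609i, 1.1922 - 0.7346i


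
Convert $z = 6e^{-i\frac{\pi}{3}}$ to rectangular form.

a = r cos θ = 6 * 1/2 = 3
b = r sin θ = 6 * -sqrt(3)/2 = -3*sqrt(3)
z = 3 - 3*sqrt(3)i


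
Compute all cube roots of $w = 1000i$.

|w| = 1000, arg(w) = 90°
Root modulus = 1000^(1/3) = 10
Root arguments: θ_k = (90° + 360°k)/3 for k = 0, 1, ..., 2
Roots: 5*sqrt(3) + 5i, -5*sqrt(3) + 5i, -10i


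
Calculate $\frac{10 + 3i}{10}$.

Divisor is real, so divide each part by 10:
= 1 + (3/10)i


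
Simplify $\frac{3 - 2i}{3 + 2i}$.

Multiply numerator and denominator by conjugate (3 - 2i):
= (3 - 2i)(3 - 2i) / (3^2 + 2^2)
= (5 - 12i) / 13
= 5/13 - (12/13)i


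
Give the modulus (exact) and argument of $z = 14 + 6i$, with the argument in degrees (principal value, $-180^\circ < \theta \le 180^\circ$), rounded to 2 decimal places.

|z| = sqrt(14^2 + 6^2) = sqrt(232)
arg(z) = arctan(b/a) = arctan(6/14) (quadrant-adjusted) = 23.20°


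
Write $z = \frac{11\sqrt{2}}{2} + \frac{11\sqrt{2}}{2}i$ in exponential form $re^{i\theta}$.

r = |z| = sqrt((11*sqrt(2)/2)^2 + (11*sqrt(2)/2)^2) = sqrt(121/2 + 121/2) = sqrt(121) = 11
θ = arctan(b/a) = arctan(7.7782/7.7782) (quadrant-adjusted) = 45° = π/4
z = 11e^(i*π/4)


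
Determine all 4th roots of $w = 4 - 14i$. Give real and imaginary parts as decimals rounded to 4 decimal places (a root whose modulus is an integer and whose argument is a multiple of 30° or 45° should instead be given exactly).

|w| = sqrt(212) ≈ 14.560220, arg(w) ≈ 285.945396°
Root modulus = sqrt(212)^(1/4) ≈ 1.953404
Root arguments: θ_k = (arg(w) + 360°k)/4 for k = 0, 1, ..., 3
Compute each root as (root modulus)(cos θ_k + i sin θ_k) using full-precision intermediates, then round to 4 decimal places.
Roots: 0.6203 + 1.8523i, -1.8523 + 0.6203i, -0.6203 - 1.8523i, 1.8523 - 0.6203i


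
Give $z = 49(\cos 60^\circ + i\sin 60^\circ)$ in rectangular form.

a = r cos θ = 49 * 1/2 = 49/2
b = r sin θ = 49 * sqrt(3)/2 = 49*sqrt(3)/2
z = 49/2 + (49*sqrt(3)/2)i


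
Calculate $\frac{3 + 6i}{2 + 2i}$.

Multiply numerator and denominator by conjugate (2 - 2i):
= (3 + 6i)(2 - 2i) / (2^2 + 2^2)
= (18 + 6i) / 8
Divide through by 2: (9 + 3i) / 4
= 9/4 + (3/4)i


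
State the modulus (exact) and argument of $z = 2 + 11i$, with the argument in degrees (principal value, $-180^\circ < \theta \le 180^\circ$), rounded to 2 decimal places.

|z| = sqrt(2^2 + 11^2) = sqrt(125)
arg(z) = arctan(b/a) = arctan(11/2) (quadrant-adjusted) = 79.70°


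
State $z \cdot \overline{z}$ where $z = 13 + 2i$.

z * conjugate(z) = |z|^2 = a^2 + b^2
= 13^2 + 2^2 = 173


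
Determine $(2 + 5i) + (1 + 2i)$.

(2 + 1) + (5 + 2)i = 3 + 7i


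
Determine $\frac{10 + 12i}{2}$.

Divisor is real, so divide each part by 2:
= 5 + 6i


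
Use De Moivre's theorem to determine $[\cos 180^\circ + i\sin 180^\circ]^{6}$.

By De Moivre: z^n = r^n(cos(nθ) + i sin(nθ))
= 1^6(cos(6*180°) + i sin(6*180°))
= 1(cos 0° + i sin 0°)
= 1


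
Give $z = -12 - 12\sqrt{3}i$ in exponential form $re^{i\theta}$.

r = |z| = sqrt((-12)^2 + (-12*sqrt(3))^2) = sqrt(144 + 432) = sqrt(576) = 24
θ = arctan(b/a) = arctan(-20.7846/-12) (quadrant-adjusted) = -120° = -2π/3
z = 24e^(-i*2π/3)


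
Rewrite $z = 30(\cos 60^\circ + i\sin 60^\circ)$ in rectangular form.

a = r cos θ = 30 * 1/2 = 15
b = r sin θ = 30 * sqrt(3)/2 = 15*sqrt(3)
z = 15 + 15*sqrt(3)i


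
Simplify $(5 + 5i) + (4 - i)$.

(5 + 4) + (5 + (-1))i = 9 + 4i


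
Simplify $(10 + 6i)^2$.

(a + bi)^2 = a^2 - b^2 + 2abi
= 10^2 - 6^2 + 2*10*6i
= 64 + 120i


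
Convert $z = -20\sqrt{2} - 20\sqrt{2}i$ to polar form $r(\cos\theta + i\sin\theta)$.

r = |z| = sqrt(a^2 + b^2) = sqrt((-20*sqrt(2))^2 + (-20*sqrt(2))^2) = sqrt(800 + 800) = sqrt(1600) = 40
θ = arctan(b/a) = arctan(-28.2843/-28.2843) (quadrant-adjusted) = 225°
z = 40(cos 225° + i sin 225°)


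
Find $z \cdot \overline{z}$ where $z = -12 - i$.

z * conjugate(z) = |z|^2 = a^2 + b^2
= (-12)^2 + (-1)^2 = 145


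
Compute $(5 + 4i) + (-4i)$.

(5 + 0) + (4 + (-4))i = 5


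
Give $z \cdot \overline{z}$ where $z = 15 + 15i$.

z * conjugate(z) = |z|^2 = a^2 + b^2
= 15^2 + 15^2 = 450


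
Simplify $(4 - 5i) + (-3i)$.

(4 + 0) + (-5 + (-3))i = 4 - 8i


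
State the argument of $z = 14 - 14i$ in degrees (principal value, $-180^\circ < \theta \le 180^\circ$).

θ = arctan(b/a) = arctan(-14/14) (quadrant-adjusted) = -45°


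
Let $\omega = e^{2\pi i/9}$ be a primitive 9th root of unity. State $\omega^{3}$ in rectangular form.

ω^3 = e^(2πi·3/9) = e^(i·2π/3)
= cos(2π/3) + i sin(2π/3)
= -1/2 + (sqrt(3)/2)i


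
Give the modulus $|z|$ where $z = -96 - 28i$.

|z| = sqrt(a^2 + b^2) = sqrt((-96)^2 + (-28)^2) = sqrt(10000) = 100


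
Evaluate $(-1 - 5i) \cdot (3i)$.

(a1*a2 - b1*b2) + (a1*b2 + b1*a2)i
= (0 - (-15)) + (-3 + 0)i
= 15 - 3i


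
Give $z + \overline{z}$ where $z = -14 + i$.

z + conjugate(z) = (a + bi) + (a - bi) = 2a
= 2 * (-14) = -28


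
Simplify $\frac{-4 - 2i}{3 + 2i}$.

Multiply numerator and denominator by conjugate (3 - 2i):
= (-4 - 2i)(3 - 2i) / (3^2 + 2^2)
= (-16 + 2i) / 13
= -16/13 + (2/13)i


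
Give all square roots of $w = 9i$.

|w| = 9, arg(w) = 90°
Root modulus = 9^(1/2) = 3
Root arguments: θ_k = (90° + 360°k)/2 for k = 0, 1, ..., 1
Roots: 3*sqrt(2)/2 + (3*sqrt(2)/2)i, -3*sqrt(2)/2 - (3*sqrt(2)/2)i


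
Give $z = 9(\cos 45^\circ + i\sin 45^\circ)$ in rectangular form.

a = r cos θ = 9 * sqrt(2)/2 = 9*sqrt(2)/2
b = r sin θ = 9 * sqrt(2)/2 = 9*sqrt(2)/2
z = 9*sqrt(2)/2 + (9*sqrt(2)/2)i


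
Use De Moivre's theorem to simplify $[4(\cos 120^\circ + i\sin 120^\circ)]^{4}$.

By De Moivre: z^n = r^n(cos(nθ) + i sin(nθ))
= 4^4(cos(4*120°) + i sin(4*120°))
= 256(cos 120° + i sin 120°)
= -128 + 128*sqrt(3)i


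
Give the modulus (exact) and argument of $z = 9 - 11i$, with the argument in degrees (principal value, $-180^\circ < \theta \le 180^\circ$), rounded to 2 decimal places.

|z| = sqrt(9^2 + (-11)^2) = sqrt(202)
arg(z) = arctan(b/a) = arctan(-11/9) (quadrant-adjusted) = -50.71°


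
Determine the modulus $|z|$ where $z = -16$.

|z| = sqrt(a^2 + b^2) = sqrt((-16)^2 + 0^2) = sqrt(256) = 16


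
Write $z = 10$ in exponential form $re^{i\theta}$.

r = |z| = sqrt((10)^2 + (0)^2) = sqrt(100 + 0) = sqrt(100) = 10
b = 0 and a > 0, so z lies on the positive real axis: θ = 0
z = 10e^(i*0) = 10


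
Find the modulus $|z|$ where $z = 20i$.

|z| = sqrt(a^2 + b^2) = sqrt(0^2 + 20^2) = sqrt(400) = 20


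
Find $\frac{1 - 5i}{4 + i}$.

Multiply numerator and denominator by conjugate (4 - i):
= (1 - 5i)(4 - i) / (4^2 + 1^2)
= (-1 - 21i) / 17
= -1/17 - (21/17)i


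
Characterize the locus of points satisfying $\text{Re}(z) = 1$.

Re(z) = x where z = x + yi; the equation x = 1 is satisfied by all points with that x-coordinate
Locus: Vertical line x = 1


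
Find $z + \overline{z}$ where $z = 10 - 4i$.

z + conjugate(z) = (a + bi) + (a - bi) = 2a
= 2 * 10 = 20


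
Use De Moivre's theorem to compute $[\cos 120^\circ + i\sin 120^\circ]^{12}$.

By De Moivre: z^n = r^n(cos(nθ) + i sin(nθ))
= 1^12(cos(12*120°) + i sin(12*120°))
= 1(cos 0° + i sin 0°)
= 1


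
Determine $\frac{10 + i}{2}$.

Divisor is real, so divide each part by 2:
= 5 + (1/2)i


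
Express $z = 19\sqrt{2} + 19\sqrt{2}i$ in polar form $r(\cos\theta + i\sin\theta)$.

r = |z| = sqrt(a^2 + b^2) = sqrt((19*sqrt(2))^2 + (19*sqrt(2))^2) = sqrt(722 + 722) = sqrt(1444) = 38
θ = arctan(b/a) = arctan(26.8701/26.8701) (quadrant-adjusted) = 45°
z = 38(cos 45° + i sin 45°)


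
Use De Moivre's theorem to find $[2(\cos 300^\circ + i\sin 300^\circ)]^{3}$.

By De Moivre: z^n = r^n(cos(nθ) + i sin(nθ))
= 2^3(cos(3*300°) + i sin(3*300°))
= 8(cos 180° + i sin 180°)
= -8


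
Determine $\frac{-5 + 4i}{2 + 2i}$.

Multiply numerator and denominator by conjugate (2 - 2i):
= (-5 + 4i)(2 - 2i) / (2^2 + 2^2)
= (-2 + 18i) / 8
Divide through by 2: (-1 + 9i) / 4
= -1/4 + (9/4)i


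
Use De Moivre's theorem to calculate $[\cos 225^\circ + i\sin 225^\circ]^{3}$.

By De Moivre: z^n = r^n(cos(nθ) + i sin(nθ))
= 1^3(cos(3*225°) + i sin(3*225°))
= 1(cos 315° + i sin 315°)
= sqrt(2)/2 - (sqrt(2)/2)i


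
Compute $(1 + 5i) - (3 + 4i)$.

(1 - 3) + (5 - 4)i = -2 + i


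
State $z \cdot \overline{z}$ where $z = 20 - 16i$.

z * conjugate(z) = |z|^2 = a^2 + b^2
= 20^2 + (-16)^2 = 656


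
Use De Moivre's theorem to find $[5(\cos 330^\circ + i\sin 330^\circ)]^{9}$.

By De Moivre: z^n = r^n(cos(nθ) + i sin(nθ))
= 5^9(cos(9*330°) + i sin(9*330°))
= 1953125(cos 90° + i sin 90°)
= 1953125i


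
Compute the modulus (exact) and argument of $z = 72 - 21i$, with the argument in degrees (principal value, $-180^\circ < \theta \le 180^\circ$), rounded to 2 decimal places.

|z| = sqrt(72^2 + (-21)^2) = 75
arg(z) = arctan(b/a) = arctan(-21/72) (quadrant-adjusted) = -16.26°


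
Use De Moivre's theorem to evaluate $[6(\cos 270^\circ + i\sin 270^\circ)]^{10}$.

By De Moivre: z^n = r^n(cos(nθ) + i sin(nθ))
= 6^10(cos(10*270°) + i sin(10*270°))
= 60466176(cos 180° + i sin 180°)
= -60466176


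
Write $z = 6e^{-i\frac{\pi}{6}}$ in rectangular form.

a = r cos θ = 6 * sqrt(3)/2 = 3*sqrt(3)
b = r sin θ = 6 * -1/2 = -3
z = 3*sqrt(3) - 3i


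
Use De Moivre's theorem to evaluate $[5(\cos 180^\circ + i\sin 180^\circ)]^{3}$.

By De Moivre: z^n = r^n(cos(nθ) + i sin(nθ))
= 5^3(cos(3*180°) + i sin(3*180°))
= 125(cos 180° + i sin 180°)
= -125


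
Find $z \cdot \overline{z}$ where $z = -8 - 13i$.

z * conjugate(z) = |z|^2 = a^2 + b^2
= (-8)^2 + (-13)^2 = 233


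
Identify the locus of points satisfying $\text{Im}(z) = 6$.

Im(z) = y where z = x + yi; the equation y = 6 is satisfied by all points with that y-coordinate
Locus: Horizontal line y = 6


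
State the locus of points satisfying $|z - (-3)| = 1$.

|z - z0| = r describes a circle centered at z0 with radius r
Here z0 = -3 and r = 1
Locus: Circle centered at (-3, 0) with radius 1


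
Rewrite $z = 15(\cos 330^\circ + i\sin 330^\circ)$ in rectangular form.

a = r cos θ = 15 * sqrt(3)/2 = 15*sqrt(3)/2
b = r sin θ = 15 * -1/2 = -15/2
z = 15*sqrt(3)/2 - (15/2)i


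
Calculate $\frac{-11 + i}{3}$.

Divisor is real, so divide each part by 3:
= -11/3 + (1/3)i


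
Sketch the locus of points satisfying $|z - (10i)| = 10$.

|z - z0| = r describes a circle centered at z0 with radius r
Here z0 = 10i and r = 10
Locus: Circle centered at (0, 10) with radius 10


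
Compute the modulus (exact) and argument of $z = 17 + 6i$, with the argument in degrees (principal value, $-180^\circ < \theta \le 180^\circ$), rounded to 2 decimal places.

|z| = sqrt(17^2 + 6^2) = sqrt(325)
arg(z) = arctan(b/a) = arctan(6/17) (quadrant-adjusted) = 19.44°


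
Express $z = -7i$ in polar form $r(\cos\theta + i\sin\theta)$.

r = |z| = sqrt(a^2 + b^2) = sqrt((0)^2 + (-7)^2) = sqrt(0 + 49) = sqrt(49) = 7
a = 0 and b < 0, so z lies on the negative imaginary axis: θ = 270°
z = 7(cos 270° + i sin 270°)


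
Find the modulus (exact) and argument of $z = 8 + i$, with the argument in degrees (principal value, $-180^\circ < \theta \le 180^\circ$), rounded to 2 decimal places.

|z| = sqrt(8^2 + 1^2) = sqrt(65)
arg(z) = arctan(b/a) = arctan(1/8) (quadrant-adjusted) = 7.13°


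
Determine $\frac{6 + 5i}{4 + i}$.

Multiply numerator and denominator by conjugate (4 - i):
= (6 + 5i)(4 - i) / (4^2 + 1^2)
= (29 + 14i) / 17
= 29/17 + (14/17)i


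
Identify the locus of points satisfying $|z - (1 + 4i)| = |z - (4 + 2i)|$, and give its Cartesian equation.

|z - z1| = |z - z2| means z is equidistant from z1 and z2,
i.e. the perpendicular bisector of the segment from (1, 4) to (4, 2) (midpoint (5/2, 3)).
With z = x + yi, square both sides:
(x - 1)^2 + (y - 4)^2 = (x - 4)^2 + (y - 2)^2
The x^2 and y^2 terms cancel: 6x + (-4)y = 20 - 17 = 3
Simplify: 6x - 4y = 3
Locus: Perpendicular bisector of the segment from (1, 4) to (4, 2): the line 6x - 4y = 3


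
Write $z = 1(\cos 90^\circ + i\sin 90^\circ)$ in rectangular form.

a = r cos θ = 1 * 0 = 0
b = r sin θ = 1 * 1 = 1
z = i


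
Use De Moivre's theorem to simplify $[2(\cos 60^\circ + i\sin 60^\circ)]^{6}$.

By De Moivre: z^n = r^n(cos(nθ) + i sin(nθ))
= 2^6(cos(6*60°) + i sin(6*60°))
= 64(cos 0° + i sin 0°)
= 64


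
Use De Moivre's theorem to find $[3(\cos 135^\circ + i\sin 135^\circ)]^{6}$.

By De Moivre: z^n = r^n(cos(nθ) + i sin(nθ))
= 3^6(cos(6*135°) + i sin(6*135°))
= 729(cos 90° + i sin 90°)
= 729i


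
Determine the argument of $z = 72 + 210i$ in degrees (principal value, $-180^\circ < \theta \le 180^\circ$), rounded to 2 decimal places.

θ = arctan(b/a) = arctan(210/72) (quadrant-adjusted) = 71.08°


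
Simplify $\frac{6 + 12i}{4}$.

Divisor is real, so divide each part by 4:
= 3/2 + 3i


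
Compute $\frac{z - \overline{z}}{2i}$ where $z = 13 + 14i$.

z - conjugate(z) = 2bi
(z - conjugate(z))/(2i) = 2bi/(2i) = b = 14


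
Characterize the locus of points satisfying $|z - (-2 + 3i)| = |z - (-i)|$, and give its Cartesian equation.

|z - z1| = |z - z2| means z is equidistant from z1 and z2,
i.e. the perpendicular bisector of the segment from (-2, 3) to (0, -1) (midpoint (-1, 1)).
With z = x + yi, square both sides:
(x - (-2))^2 + (y - 3)^2 = (x - 0)^2 + (y - (-1))^2
The x^2 and y^2 terms cancel: 4x + (-8)y = 1 - 13 = -12
Simplify: x - 2y = -3
Locus: Perpendicular bisector of the segment from (-2, 3) to (0, -1): the line x - 2y = -3


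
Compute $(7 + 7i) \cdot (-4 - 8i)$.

(a1*a2 - b1*b2) + (a1*b2 + b1*a2)i
= (-28 - (-56)) + (-56 + (-28))i
= 28 - 84i


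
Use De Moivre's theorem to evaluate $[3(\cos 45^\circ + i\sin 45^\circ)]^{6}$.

By De Moivre: z^n = r^n(cos(nθ) + i sin(nθ))
= 3^6(cos(6*45°) + i sin(6*45°))
= 729(cos 270° + i sin 270°)
= -729i


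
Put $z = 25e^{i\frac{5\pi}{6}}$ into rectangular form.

a = r cos θ = 25 * -sqrt(3)/2 = -25*sqrt(3)/2
b = r sin θ = 25 * 1/2 = 25/2
z = -25*sqrt(3)/2 + (25/2)i


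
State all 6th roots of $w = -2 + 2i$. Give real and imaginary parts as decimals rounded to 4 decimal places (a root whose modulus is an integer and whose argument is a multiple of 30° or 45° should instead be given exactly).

|w| = sqrt(8) ≈ 2.828427, arg(w) = 135°
Root modulus = sqrt(8)^(1/6) ≈ 1.189207
Root arguments: θ_k = (135° + 360°k)/6 for k = 0, 1, ..., 5
Compute each root as (root modulus)(cos θ_k + i sin θ_k) using full-precision intermediates, then round to 4 decimal places.
Roots: 1.0987 + 0.4551i, 0.1552 + 1.1790i, -0.9435 + 0.7239i, -1.0987 - 0.4551i, -0.1552 - 1.1790i, 0.9435 - 0.7239i


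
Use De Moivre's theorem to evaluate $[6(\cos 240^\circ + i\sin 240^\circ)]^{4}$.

By De Moivre: z^n = r^n(cos(nθ) + i sin(nθ))
= 6^4(cos(4*240°) + i sin(4*240°))
= 1296(cos 240° + i sin 240°)
= -648 - 648*sqrt(3)i


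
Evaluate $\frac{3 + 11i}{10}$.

Divisor is real, so divide each part by 10:
= 3/10 + (11/10)i


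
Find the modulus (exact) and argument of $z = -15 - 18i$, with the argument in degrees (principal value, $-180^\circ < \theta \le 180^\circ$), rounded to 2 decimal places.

|z| = sqrt((-15)^2 + (-18)^2) = sqrt(549)
arg(z) = arctan(b/a) = arctan(-18/-15) (quadrant-adjusted) = -129.81°


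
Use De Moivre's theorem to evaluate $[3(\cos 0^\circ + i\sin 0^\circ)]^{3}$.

By De Moivre: z^n = r^n(cos(nθ) + i sin(nθ))
= 3^3(cos(3*0°) + i sin(3*0°))
= 27(cos 0° + i sin 0°)
= 27


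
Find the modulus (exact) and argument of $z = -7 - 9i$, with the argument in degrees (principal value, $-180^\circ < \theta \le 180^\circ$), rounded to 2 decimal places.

|z| = sqrt((-7)^2 + (-9)^2) = sqrt(130)
arg(z) = arctan(b/a) = arctan(-9/-7) (quadrant-adjusted) = -127.87°


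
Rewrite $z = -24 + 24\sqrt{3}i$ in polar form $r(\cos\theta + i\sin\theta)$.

r = |z| = sqrt(a^2 + b^2) = sqrt((-24)^2 + (24*sqrt(3))^2) = sqrt(576 + 1728) = sqrt(2304) = 48
θ = arctan(b/a) = arctan(41.5692/-24) (quadrant-adjusted) = 120°
z = 48(cos 120° + i sin 120°)


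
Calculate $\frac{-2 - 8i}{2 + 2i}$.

Multiply numerator and denominator by conjugate (2 - 2i):
= (-2 - 8i)(2 - 2i) / (2^2 + 2^2)
= (-20 - 12i) / 8
Divide through by 4: (-5 - 3i) / 2
= -5/2 - (3/2)i


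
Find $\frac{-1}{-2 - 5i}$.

Multiply numerator and denominator by conjugate (-2 + 5i):
= (-1)(-2 + 5i) / ((-2)^2 + (-5)^2)
= (2 - 5i) / 29
= 2/29 - (5/29)i


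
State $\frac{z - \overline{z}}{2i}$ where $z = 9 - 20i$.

z - conjugate(z) = 2bi
(z - conjugate(z))/(2i) = 2bi/(2i) = b = -20


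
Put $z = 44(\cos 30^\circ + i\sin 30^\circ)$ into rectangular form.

a = r cos θ = 44 * sqrt(3)/2 = 22*sqrt(3)
b = r sin θ = 44 * 1/2 = 22
z = 22*sqrt(3) + 22i


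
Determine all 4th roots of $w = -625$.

|w| = 625, arg(w) = 180°
Root modulus = 625^(1/4) = 5
Root arguments: θ_k = (180° + 360°k)/4 for k = 0, 1, ..., 3
Roots: 5*sqrt(2)/2 + (5*sqrt(2)/2)i, -5*sqrt(2)/2 + (5*sqrt(2)/2)i, -5*sqrt(2)/2 - (5*sqrt(2)/2)i, 5*sqrt(2)/2 - (5*sqrt(2)/2)i


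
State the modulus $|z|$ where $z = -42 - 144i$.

|z| = sqrt(a^2 + b^2) = sqrt((-42)^2 + (-144)^2) = sqrt(22500) = 150


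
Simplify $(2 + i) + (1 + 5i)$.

(2 + 1) + (1 + 5)i = 3 + 6i


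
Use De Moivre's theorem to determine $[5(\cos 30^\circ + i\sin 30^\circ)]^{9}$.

By De Moivre: z^n = r^n(cos(nθ) + i sin(nθ))
= 5^9(cos(9*30°) + i sin(9*30°))
= 1953125(cos 270° + i sin 270°)
= -1953125i


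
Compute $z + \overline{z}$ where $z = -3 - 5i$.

z + conjugate(z) = (a + bi) + (a - bi) = 2a
= 2 * (-3) = -6


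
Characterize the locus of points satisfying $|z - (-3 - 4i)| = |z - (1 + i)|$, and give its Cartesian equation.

|z - z1| = |z - z2| means z is equidistant from z1 and z2,
i.e. the perpendicular bisector of the segment from (-3, -4) to (1, 1) (midpoint (-1, -3/2)).
With z = x + yi, square both sides:
(x - (-3))^2 + (y - (-4))^2 = (x - 1)^2 + (y - 1)^2
The x^2 and y^2 terms cancel: 8x + 10y = 2 - 25 = -23
Simplify: 8x + 10y = -23
Locus: Perpendicular bisector of the segment from (-3, -4) to (1, 1): the line 8x + 10y = -23


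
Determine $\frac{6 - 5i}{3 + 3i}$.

Multiply numerator and denominator by conjugate (3 - 3i):
= (6 - 5i)(3 - 3i) / (3^2 + 3^2)
= (3 - 33i) / 18
Divide through by 3: (1 - 11i) / 6
= 1/6 - (11/6)i


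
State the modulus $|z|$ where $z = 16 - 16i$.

|z| = sqrt(a^2 + b^2) = sqrt(16^2 + (-16)^2) = sqrt(512) = sqrt(512)


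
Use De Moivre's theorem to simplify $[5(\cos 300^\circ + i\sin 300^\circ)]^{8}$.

By De Moivre: z^n = r^n(cos(nθ) + i sin(nθ))
= 5^8(cos(8*300°) + i sin(8*300°))
= 390625(cos 240° + i sin 240°)
= -390625/2 - (390625*sqrt(3)/2)i


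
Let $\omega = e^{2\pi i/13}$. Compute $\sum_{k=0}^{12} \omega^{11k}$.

Let ζ = ω^11 = e^(2πi·11/13). Since 13 ∤ 11, ζ ≠ 1.
Sum = Σ_{k=0}^{12} ζ^k = (ζ^13 - 1)/(ζ - 1) = (ω^{11·13} - 1)/(ζ - 1) = (1 - 1)/(ζ - 1) = 0


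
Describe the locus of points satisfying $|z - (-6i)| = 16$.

|z - z0| = r describes a circle centered at z0 with radius r
Here z0 = -6i and r = 16
Locus: Circle centered at (0, -6) with radius 16


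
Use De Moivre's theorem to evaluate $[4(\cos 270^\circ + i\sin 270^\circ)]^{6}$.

By De Moivre: z^n = r^n(cos(nθ) + i sin(nθ))
= 4^6(cos(6*270°) + i sin(6*270°))
= 4096(cos 180° + i sin 180°)
= -4096


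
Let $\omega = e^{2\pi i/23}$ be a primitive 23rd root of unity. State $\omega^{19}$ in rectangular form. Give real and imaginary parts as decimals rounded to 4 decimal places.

ω^19 = e^(2πi·19/23) = e^(i·38π/23)
= cos(38π/23) + i sin(38π/23)
= 0.4601 - 0.8879i


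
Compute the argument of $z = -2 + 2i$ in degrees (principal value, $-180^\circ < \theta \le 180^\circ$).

θ = arctan(b/a) = arctan(2/-2) (quadrant-adjusted) = 135°


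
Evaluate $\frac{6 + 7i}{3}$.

Divisor is real, so divide each part by 3:
= 2 + (7/3)i


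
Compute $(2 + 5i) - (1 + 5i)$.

(2 - 1) + (5 - 5)i = 1


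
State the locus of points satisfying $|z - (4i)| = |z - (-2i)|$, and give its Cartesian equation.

|z - z1| = |z - z2| means z is equidistant from z1 and z2,
i.e. the perpendicular bisector of the segment from (0, 4) to (0, -2) (midpoint (0, 1)).
With z = x + yi, square both sides:
(x - 0)^2 + (y - 4)^2 = (x - 0)^2 + (y - (-2))^2
The x^2 and y^2 terms cancel: 0x + (-12)y = 4 - 16 = -12
Simplify: y = 1
Locus: Perpendicular bisector of the segment from (0, 4) to (0, -2): the line y = 1


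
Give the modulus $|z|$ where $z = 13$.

|z| = sqrt(a^2 + b^2) = sqrt(13^2 + 0^2) = sqrt(169) = 13


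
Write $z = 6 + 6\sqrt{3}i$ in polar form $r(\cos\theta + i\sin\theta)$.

r = |z| = sqrt(a^2 + b^2) = sqrt((6)^2 + (6*sqrt(3))^2) = sqrt(36 + 108) = sqrt(144) = 12
θ = arctan(b/a) = arctan(10.3923/6) (quadrant-adjusted) = 60°
z = 12(cos 60° + i sin 60°)


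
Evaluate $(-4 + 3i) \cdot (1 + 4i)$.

(a1*a2 - b1*b2) + (a1*b2 + b1*a2)i
= (-4 - 12) + (-16 + 3)i
= -16 - 13i


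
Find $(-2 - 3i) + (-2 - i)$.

(-2 + (-2)) + (-3 + (-1))i = -4 - 4i


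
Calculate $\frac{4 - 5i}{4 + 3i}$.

Multiply numerator and denominator by conjugate (4 - 3i):
= (4 - 5i)(4 - 3i) / (4^2 + 3^2)
= (1 - 32i) / 25
= 1/25 - (32/25)i


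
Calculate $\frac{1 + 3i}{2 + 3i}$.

Multiply numerator and denominator by conjugate (2 - 3i):
= (1 + 3i)(2 - 3i) / (2^2 + 3^2)
= (11 + 3i) / 13
= 11/13 + (3/13)i


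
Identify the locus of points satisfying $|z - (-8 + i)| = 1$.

|z - z0| = r describes a circle centered at z0 with radius r
Here z0 = -8 + i and r = 1
Locus: Circle centered at (-8, 1) with radius 1


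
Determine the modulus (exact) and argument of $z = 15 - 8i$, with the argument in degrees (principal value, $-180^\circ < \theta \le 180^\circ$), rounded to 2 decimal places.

|z| = sqrt(15^2 + (-8)^2) = 17
arg(z) = arctan(b/a) = arctan(-8/15) (quadrant-adjusted) = -28.07°


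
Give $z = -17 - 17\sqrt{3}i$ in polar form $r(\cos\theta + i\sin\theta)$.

r = |z| = sqrt(a^2 + b^2) = sqrt((-17)^2 + (-17*sqrt(3))^2) = sqrt(289 + 867) = sqrt(1156) = 34
θ = arctan(b/a) = arctan(-29.4449/-17) (quadrant-adjusted) = 240°
z = 34(cos 240° + i sin 240°)


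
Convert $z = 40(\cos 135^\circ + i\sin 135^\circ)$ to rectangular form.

a = r cos θ = 40 * -sqrt(2)/2 = -20*sqrt(2)
b = r sin θ = 40 * sqrt(2)/2 = 20*sqrt(2)
z = -20*sqrt(2) + 20*sqrt(2)i


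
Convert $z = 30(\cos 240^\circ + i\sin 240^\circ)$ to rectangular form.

a = r cos θ = 30 * -1/2 = -15
b = r sin θ = 30 * -sqrt(3)/2 = -15*sqrt(3)
z = -15 - 15*sqrt(3)i


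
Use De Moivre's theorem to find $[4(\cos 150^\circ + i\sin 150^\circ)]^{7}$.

By De Moivre: z^n = r^n(cos(nθ) + i sin(nθ))
= 4^7(cos(7*150°) + i sin(7*150°))
= 16384(cos 330° + i sin 330°)
= 8192*sqrt(3) - 8192i


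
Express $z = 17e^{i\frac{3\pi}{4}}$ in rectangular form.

a = r cos θ = 17 * -sqrt(2)/2 = -17*sqrt(2)/2
b = r sin θ = 17 * sqrt(2)/2 = 17*sqrt(2)/2
z = -17*sqrt(2)/2 + (17*sqrt(2)/2)i


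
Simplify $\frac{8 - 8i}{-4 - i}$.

Multiply numerator and denominator by conjugate (-4 + i):
= (8 - 8i)(-4 + i) / ((-4)^2 + (-1)^2)
= (-24 + 40i) / 17
= -24/17 + (40/17)i


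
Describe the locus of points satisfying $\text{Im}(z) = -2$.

Im(z) = y where z = x + yi; the equation y = -2 is satisfied by all points with that y-coordinate
Locus: Horizontal line y = -2


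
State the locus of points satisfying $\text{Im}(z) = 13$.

Im(z) = y where z = x + yi; the equation y = 13 is satisfied by all points with that y-coordinate
Locus: Horizontal line y = 13


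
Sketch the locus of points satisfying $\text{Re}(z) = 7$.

Re(z) = x where z = x + yi; the equation x = 7 is satisfied by all points with that x-coordinate
Locus: Vertical line x = 7


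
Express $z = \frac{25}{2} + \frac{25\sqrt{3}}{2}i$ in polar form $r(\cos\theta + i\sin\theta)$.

r = |z| = sqrt(a^2 + b^2) = sqrt((25/2)^2 + (25*sqrt(3)/2)^2) = sqrt(625/4 + 1875/4) = sqrt(625) = 25
θ = arctan(b/a) = arctan(21.6506/12.5) (quadrant-adjusted) = 60°
z = 25(cos 60° + i sin 60°)


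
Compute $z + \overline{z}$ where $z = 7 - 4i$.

z + conjugate(z) = (a + bi) + (a - bi) = 2a
= 2 * 7 = 14


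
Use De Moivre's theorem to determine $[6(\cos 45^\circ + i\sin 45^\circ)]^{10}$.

By De Moivre: z^n = r^n(cos(nθ) + i sin(nθ))
= 6^10(cos(10*45°) + i sin(10*45°))
= 60466176(cos 90° + i sin 90°)
= 60466176i


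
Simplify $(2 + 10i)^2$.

(a + bi)^2 = a^2 - b^2 + 2abi
= 2^2 - 10^2 + 2*2*10i
= -96 + 40i


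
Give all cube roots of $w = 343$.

|w| = 343, arg(w) = 0°
Root modulus = 343^(1/3) = 7
Root arguments: θ_k = (0° + 360°k)/3 for k = 0, 1, ..., 2
Roots: 7, -7/2 + (7*sqrt(3)/2)i, -7/2 - (7*sqrt(3)/2)i


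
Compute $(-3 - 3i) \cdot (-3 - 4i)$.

(a1*a2 - b1*b2) + (a1*b2 + b1*a2)i
= (9 - 12) + (12 + 9)i
= -3 + 21i


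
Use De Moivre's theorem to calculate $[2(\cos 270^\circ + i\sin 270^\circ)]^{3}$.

By De Moivre: z^n = r^n(cos(nθ) + i sin(nθ))
= 2^3(cos(3*270°) + i sin(3*270°))
= 8(cos 90° + i sin 90°)
= 8i


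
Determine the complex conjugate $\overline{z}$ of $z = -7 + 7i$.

If z = a + bi, then conjugate(z) = a - bi
conjugate(-7 + 7i) = -7 - 7i
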